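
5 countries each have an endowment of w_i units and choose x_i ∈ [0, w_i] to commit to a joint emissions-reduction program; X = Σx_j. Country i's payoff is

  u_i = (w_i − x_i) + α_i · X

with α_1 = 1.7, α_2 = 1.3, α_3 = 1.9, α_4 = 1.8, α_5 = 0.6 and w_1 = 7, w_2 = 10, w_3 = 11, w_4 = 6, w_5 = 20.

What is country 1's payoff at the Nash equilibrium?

∂u_i/∂x_i = α_i − 1, so country i contributes w_i if α_i > 1, else 0.
α_i > 1 for i ∈ {1, 2, 3, 4}; NE contributions (7, 10, 11, 6, 0), X = 34.
u_1 = (7 − 7) + 1.7·34 = 57.8.

57.8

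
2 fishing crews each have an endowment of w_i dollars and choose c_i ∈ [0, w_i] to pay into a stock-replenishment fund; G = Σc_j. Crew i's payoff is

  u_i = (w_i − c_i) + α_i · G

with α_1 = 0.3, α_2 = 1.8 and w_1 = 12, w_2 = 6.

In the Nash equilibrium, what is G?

∂u_i/∂c_i = α_i − 1, so crew i contributes w_i if α_i > 1, else 0.
α_i > 1 for i ∈ {2}; NE contributions (0, 6), G = 6.

6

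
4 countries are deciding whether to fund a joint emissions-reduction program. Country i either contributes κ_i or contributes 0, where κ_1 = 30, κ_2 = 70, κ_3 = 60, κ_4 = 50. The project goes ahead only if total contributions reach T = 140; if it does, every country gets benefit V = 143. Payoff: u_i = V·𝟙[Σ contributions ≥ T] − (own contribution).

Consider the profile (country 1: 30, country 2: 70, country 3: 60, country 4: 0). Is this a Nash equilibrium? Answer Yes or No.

Yes

Total = 160 ≥ 140: provided.
Country 1 (pledges 30, payoff 113): dropping to 0 → total 130, payoff 0. No gain.
Country 2 (pledges 70, payoff 73): dropping to 0 → total 90, payoff 0. No gain.
Country 3 (pledges 60, payoff 83): dropping to 0 → total 100, payoff 0. No gain.
Country 4 (pledges 0, payoff 143): pledging 50 → total 210, payoff 93. No gain.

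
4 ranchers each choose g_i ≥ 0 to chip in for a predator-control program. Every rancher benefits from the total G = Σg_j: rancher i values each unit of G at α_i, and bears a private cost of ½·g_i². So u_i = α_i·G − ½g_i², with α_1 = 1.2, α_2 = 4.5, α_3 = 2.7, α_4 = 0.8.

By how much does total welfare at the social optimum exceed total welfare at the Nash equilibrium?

Rancher i's FOC: ∂u_i/∂g_i = α_i − g_i = 0, so g_i* = α_i.
NE contributions = (1.2, 4.5, 2.7, 0.8); G = 9.2.
W^NE = (Σα)·G − ½Σα_i² = 9.2² − ½·29.62 = 69.83.
Planner sets g_i = Σα_j = 9.2 for every i, so G^SO = 4·9.2 = 36.8.
W^SO = (Σα)·G^SO − ½·4·(Σα)² = (4/2)·9.2² = 169.28.
Deadweight loss = W^SO − W^NE = 99.45.

99.45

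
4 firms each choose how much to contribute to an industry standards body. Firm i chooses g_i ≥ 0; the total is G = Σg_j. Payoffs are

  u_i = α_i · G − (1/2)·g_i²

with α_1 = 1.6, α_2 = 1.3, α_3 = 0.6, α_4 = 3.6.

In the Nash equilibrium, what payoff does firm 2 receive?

8.385

Firm i's FOC: ∂u_i/∂g_i = α_i − g_i = 0, so g_i* = α_i.
NE contributions = (1.6, 1.3, 0.6, 3.6); G = 7.1.
u_2 = α_2·G − ½·(g_2)² = 1.3·7.1 − ½·1.3² = 8.385.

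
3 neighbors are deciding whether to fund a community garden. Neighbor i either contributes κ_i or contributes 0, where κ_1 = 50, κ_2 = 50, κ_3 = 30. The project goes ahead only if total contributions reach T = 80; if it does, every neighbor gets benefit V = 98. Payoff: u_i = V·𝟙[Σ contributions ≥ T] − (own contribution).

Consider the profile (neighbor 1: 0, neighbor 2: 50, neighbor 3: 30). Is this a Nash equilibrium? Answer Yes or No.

Total = 80 ≥ 80: provided.
Neighbor 1 (pledges 0, payoff 98): pledging 50 → total 130, payoff 48. No gain.
Neighbor 2 (pledges 50, payoff 48): dropping to 0 → total 30, payoff 0. No gain.
Neighbor 3 (pledges 30, payoff 68): dropping to 0 → total 50, payoff 0. No gain.

Yes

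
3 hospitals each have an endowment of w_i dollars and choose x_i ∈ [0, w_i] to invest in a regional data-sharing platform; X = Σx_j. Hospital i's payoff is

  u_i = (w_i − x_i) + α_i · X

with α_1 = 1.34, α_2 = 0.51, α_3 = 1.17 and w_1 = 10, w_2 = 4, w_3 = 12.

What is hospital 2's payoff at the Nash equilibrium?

15.22

∂u_i/∂x_i = α_i − 1, so hospital i contributes w_i if α_i > 1, else 0.
α_i > 1 for i ∈ {1, 3}; NE contributions (10, 0, 12), X = 22.
u_2 = (4 − 0) + 0.51·22 = 15.22.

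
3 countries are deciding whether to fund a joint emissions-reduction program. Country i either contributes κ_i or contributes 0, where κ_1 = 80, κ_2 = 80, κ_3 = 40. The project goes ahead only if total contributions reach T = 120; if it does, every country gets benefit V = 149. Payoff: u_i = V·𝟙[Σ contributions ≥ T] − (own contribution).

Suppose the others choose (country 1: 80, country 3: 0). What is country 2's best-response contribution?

Others' total = 80. Contributing 80 brings total to 160 ≥ 120: gain V − κ_2 = 69.
Best response: 80.

80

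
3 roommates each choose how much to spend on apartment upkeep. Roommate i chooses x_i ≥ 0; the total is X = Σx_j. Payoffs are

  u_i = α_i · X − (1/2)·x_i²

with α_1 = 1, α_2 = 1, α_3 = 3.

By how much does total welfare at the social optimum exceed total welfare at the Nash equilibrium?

18

Roommate i's FOC: ∂u_i/∂x_i = α_i − x_i = 0, so x_i* = α_i.
NE contributions = (1, 1, 3); X = 5.
W^NE = (Σα)·X − ½Σα_i² = 5² − ½·11 = 19.5.
Planner sets x_i = Σα_j = 5 for every i, so X^SO = 3·5 = 15.
W^SO = (Σα)·X^SO − ½·3·(Σα)² = (3/2)·5² = 37.5.
Deadweight loss = W^SO − W^NE = 18.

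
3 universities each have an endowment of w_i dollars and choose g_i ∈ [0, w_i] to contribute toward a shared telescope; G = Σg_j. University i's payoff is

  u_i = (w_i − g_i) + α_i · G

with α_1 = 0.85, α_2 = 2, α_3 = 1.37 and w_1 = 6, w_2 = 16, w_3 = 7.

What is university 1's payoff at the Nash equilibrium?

25.55

∂u_i/∂g_i = α_i − 1, so university i contributes w_i if α_i > 1, else 0.
α_i > 1 for i ∈ {2, 3}; NE contributions (0, 16, 7), G = 23.
u_1 = (6 − 0) + 0.85·23 = 25.55.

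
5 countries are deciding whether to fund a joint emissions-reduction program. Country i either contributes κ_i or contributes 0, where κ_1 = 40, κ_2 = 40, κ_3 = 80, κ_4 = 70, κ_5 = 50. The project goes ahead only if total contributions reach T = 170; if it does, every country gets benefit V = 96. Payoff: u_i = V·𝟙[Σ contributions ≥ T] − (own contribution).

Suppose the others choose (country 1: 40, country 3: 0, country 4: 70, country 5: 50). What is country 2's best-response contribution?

40

Others' total = 160. Contributing 40 brings total to 200 ≥ 170: gain V − κ_2 = 56.
Best response: 40.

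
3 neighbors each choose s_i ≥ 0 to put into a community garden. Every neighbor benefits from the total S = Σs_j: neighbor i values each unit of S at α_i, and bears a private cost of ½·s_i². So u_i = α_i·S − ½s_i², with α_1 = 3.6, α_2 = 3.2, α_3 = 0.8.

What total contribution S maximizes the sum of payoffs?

22.8

Planner FOC: ∂(Σu_j)/∂s_i = (Σα_j) − s_i = 0, so s_i^SO = Σα_j = 7.6 for every i; S^SO = 22.8.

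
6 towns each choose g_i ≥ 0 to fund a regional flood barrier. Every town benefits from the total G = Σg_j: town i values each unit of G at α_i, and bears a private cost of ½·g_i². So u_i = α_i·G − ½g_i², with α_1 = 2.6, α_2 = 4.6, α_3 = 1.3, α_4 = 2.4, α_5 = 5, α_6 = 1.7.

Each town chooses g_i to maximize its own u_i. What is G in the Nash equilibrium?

Town i's FOC: ∂u_i/∂g_i = α_i − g_i = 0, so g_i* = α_i.
NE contributions = (2.6, 4.6, 1.3, 2.4, 5, 1.7); G = 17.6.

17.6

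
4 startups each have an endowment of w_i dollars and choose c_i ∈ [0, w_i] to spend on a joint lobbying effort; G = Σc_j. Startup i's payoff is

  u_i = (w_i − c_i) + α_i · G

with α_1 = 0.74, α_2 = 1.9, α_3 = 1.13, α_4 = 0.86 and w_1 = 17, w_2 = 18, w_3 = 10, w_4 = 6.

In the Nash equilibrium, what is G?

28

∂u_i/∂c_i = α_i − 1, so startup i contributes w_i if α_i > 1, else 0.
α_i > 1 for i ∈ {2, 3}; NE contributions (0, 18, 10, 0), G = 28.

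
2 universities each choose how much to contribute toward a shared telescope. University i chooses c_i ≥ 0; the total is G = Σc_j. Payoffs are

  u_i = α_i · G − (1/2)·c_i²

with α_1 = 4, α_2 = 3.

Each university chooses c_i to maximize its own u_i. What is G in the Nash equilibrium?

7

University i's FOC: ∂u_i/∂c_i = α_i − c_i = 0, so c_i* = α_i.
NE contributions = (4, 3); G = 7.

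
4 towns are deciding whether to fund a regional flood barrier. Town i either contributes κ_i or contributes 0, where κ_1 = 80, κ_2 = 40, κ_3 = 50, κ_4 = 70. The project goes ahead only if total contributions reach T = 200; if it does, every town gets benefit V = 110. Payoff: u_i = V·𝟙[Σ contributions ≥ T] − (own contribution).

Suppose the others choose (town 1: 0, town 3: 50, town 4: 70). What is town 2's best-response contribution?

0

Others' total = 120. Even contributing 40 gives 160 < 200: no benefit either way.
Best response: 0.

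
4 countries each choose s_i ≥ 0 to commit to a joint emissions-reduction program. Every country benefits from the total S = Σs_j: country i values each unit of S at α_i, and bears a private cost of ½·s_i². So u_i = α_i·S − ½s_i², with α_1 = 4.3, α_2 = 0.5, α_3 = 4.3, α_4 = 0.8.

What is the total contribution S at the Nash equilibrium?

9.9

Country i's FOC: ∂u_i/∂s_i = α_i − s_i = 0, so s_i* = α_i.
NE contributions = (4.3, 0.5, 4.3, 0.8); S = 9.9.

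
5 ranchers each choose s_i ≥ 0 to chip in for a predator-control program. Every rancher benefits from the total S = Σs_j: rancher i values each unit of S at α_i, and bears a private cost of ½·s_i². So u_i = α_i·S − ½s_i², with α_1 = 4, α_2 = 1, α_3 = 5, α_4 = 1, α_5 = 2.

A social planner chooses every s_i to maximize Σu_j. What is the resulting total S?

65

Planner FOC: ∂(Σu_j)/∂s_i = (Σα_j) − s_i = 0, so s_i^SO = Σα_j = 13 for every i; S^SO = 65.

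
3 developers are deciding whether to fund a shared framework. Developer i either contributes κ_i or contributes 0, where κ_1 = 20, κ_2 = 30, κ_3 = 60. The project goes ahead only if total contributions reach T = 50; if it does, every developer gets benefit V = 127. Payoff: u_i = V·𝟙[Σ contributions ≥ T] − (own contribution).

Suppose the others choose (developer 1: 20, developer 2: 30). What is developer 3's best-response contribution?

0

Others' total = 50 ≥ 50; contributing adds cost 60 for no extra benefit.
Best response: 0.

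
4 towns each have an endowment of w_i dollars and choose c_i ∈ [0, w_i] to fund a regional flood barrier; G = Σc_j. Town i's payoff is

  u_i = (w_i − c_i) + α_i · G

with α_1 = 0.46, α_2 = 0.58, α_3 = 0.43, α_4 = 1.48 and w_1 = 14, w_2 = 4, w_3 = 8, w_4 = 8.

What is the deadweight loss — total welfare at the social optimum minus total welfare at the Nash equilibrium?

∂u_i/∂c_i = α_i − 1, so town i contributes w_i if α_i > 1, else 0.
α_i > 1 for i ∈ {4}; NE contributions (0, 0, 0, 8), G = 8.
W^NE = Σw_i − G^NE + (Σα_i)·G^NE = 34 + 1.95·8 = 49.6.
Planner: ∂(Σu_j)/∂c_i = Σα_j − 1 = 1.95 > 0, so everyone contributes w_i; G^SO = 34, W^SO = 34 + 1.95·34 = 100.3.
Deadweight loss = 50.7.

50.7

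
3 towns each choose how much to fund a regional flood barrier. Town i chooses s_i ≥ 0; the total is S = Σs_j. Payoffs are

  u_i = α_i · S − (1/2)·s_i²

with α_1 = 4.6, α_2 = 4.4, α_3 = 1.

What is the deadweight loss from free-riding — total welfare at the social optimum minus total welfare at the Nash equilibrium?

70.76

Town i's FOC: ∂u_i/∂s_i = α_i − s_i = 0, so s_i* = α_i.
NE contributions = (4.6, 4.4, 1); S = 10.
W^NE = (Σα)·S − ½Σα_i² = 10² − ½·41.52 = 79.24.
Planner sets s_i = Σα_j = 10 for every i, so S^SO = 3·10 = 30.
W^SO = (Σα)·S^SO − ½·3·(Σα)² = (3/2)·10² = 150.
Deadweight loss = W^SO − W^NE = 70.76.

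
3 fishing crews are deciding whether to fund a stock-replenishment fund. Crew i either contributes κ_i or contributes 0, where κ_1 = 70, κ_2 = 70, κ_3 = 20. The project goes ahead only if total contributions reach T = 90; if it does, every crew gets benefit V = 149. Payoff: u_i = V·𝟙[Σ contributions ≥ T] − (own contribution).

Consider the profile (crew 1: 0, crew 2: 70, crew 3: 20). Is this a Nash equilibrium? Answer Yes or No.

Yes

Total = 90 ≥ 90: provided.
Crew 1 (pledges 0, payoff 149): pledging 70 → total 160, payoff 79. No gain.
Crew 2 (pledges 70, payoff 79): dropping to 0 → total 20, payoff 0. No gain.
Crew 3 (pledges 20, payoff 129): dropping to 0 → total 70, payoff 0. No gain.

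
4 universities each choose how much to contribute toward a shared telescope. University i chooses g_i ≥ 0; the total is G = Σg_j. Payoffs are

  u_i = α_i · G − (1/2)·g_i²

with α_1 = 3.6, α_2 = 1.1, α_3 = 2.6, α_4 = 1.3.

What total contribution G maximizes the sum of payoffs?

34.4

Planner FOC: ∂(Σu_j)/∂g_i = (Σα_j) − g_i = 0, so g_i^SO = Σα_j = 8.6 for every i; G^SO = 34.4.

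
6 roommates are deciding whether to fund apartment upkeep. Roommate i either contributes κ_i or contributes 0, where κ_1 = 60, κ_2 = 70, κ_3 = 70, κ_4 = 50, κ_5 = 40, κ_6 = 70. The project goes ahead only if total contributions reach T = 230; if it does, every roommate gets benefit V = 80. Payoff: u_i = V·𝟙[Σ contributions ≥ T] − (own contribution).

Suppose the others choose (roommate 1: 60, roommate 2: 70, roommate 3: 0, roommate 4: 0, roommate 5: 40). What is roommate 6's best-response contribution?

Others' total = 170. Contributing 70 brings total to 240 ≥ 230: gain V − κ_6 = 10.
Best response: 70.

70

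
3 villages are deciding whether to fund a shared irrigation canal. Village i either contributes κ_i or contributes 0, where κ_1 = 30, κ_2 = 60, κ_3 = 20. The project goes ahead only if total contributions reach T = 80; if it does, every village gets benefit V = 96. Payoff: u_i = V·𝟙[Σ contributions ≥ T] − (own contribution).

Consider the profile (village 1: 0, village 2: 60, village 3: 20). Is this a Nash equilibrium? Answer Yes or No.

Total = 80 ≥ 80: provided.
Village 1 (pledges 0, payoff 96): pledging 30 → total 110, payoff 66. No gain.
Village 2 (pledges 60, payoff 36): dropping to 0 → total 20, payoff 0. No gain.
Village 3 (pledges 20, payoff 76): dropping to 0 → total 60, payoff 0. No gain.

Yes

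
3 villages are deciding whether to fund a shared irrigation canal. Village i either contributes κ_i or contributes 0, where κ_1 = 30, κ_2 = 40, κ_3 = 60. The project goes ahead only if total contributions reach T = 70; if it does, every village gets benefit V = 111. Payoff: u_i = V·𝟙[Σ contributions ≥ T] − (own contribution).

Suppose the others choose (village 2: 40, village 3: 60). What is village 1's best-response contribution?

0

Others' total = 100 ≥ 70; contributing adds cost 30 for no extra benefit.
Best response: 0.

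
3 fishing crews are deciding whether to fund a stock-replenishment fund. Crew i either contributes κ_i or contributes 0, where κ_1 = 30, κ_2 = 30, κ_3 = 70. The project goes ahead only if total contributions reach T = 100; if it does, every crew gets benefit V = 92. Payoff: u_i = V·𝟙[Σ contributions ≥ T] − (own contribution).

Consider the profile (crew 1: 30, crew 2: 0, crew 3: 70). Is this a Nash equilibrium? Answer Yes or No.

Total = 100 ≥ 100: provided.
Crew 1 (pledges 30, payoff 62): dropping to 0 → total 70, payoff 0. No gain.
Crew 2 (pledges 0, payoff 92): pledging 30 → total 130, payoff 62. No gain.
Crew 3 (pledges 70, payoff 22): dropping to 0 → total 30, payoff 0. No gain.

Yes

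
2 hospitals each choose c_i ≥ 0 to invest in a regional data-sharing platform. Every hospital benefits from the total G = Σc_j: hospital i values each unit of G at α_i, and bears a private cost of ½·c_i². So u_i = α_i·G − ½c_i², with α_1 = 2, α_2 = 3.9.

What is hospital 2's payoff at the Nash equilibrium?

Hospital i's FOC: ∂u_i/∂c_i = α_i − c_i = 0, so c_i* = α_i.
NE contributions = (2, 3.9); G = 5.9.
u_2 = α_2·G − ½·(c_2)² = 3.9·5.9 − ½·3.9² = 15.405.

15.405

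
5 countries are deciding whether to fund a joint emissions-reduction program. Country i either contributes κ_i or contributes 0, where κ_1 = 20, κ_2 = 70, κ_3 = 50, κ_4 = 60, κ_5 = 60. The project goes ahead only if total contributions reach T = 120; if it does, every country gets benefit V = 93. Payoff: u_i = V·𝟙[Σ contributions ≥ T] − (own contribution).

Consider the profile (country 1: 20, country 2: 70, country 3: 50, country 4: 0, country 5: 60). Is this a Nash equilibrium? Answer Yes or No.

Total = 200 ≥ 120: provided.
Country 1 (pledges 20, payoff 73): dropping to 0 → total 180, payoff 93. Profitable deviation.

No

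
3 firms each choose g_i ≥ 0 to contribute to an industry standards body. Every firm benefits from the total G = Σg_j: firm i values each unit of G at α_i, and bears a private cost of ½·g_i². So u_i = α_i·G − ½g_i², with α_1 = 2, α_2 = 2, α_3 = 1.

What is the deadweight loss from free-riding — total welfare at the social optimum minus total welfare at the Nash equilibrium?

17

Firm i's FOC: ∂u_i/∂g_i = α_i − g_i = 0, so g_i* = α_i.
NE contributions = (2, 2, 1); G = 5.
W^NE = (Σα)·G − ½Σα_i² = 5² − ½·9 = 20.5.
Planner sets g_i = Σα_j = 5 for every i, so G^SO = 3·5 = 15.
W^SO = (Σα)·G^SO − ½·3·(Σα)² = (3/2)·5² = 37.5.
Deadweight loss = W^SO − W^NE = 17.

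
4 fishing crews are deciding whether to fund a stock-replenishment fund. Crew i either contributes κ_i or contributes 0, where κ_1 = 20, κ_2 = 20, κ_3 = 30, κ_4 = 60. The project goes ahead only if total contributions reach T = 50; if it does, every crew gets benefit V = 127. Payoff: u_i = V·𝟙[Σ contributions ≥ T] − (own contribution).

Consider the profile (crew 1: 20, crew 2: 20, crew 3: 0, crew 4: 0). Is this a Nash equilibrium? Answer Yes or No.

Total = 40 < 50: not provided.
Crew 1 (pledges 20, payoff -20): dropping to 0 → total 20, payoff 0. Profitable deviation.

No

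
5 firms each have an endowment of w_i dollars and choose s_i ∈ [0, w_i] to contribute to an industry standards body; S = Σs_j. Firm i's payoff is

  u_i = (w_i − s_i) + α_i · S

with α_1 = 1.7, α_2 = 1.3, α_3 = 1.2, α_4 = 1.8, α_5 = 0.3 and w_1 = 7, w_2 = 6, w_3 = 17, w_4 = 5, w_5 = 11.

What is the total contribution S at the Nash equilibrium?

∂u_i/∂s_i = α_i − 1, so firm i contributes w_i if α_i > 1, else 0.
α_i > 1 for i ∈ {1, 2, 3, 4}; NE contributions (7, 6, 17, 5, 0), S = 35.

35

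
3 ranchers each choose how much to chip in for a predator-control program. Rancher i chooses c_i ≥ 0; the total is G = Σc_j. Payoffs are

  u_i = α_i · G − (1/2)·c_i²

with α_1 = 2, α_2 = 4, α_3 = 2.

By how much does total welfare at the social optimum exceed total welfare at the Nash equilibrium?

44

Rancher i's FOC: ∂u_i/∂c_i = α_i − c_i = 0, so c_i* = α_i.
NE contributions = (2, 4, 2); G = 8.
W^NE = (Σα)·G − ½Σα_i² = 8² − ½·24 = 52.
Planner sets c_i = Σα_j = 8 for every i, so G^SO = 3·8 = 24.
W^SO = (Σα)·G^SO − ½·3·(Σα)² = (3/2)·8² = 96.
Deadweight loss = W^SO − W^NE = 44.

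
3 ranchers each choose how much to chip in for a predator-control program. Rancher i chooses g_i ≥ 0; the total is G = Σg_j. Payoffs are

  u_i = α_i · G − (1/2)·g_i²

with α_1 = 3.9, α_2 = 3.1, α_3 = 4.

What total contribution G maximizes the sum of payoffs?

Planner FOC: ∂(Σu_j)/∂g_i = (Σα_j) − g_i = 0, so g_i^SO = Σα_j = 11 for every i; G^SO = 33.

33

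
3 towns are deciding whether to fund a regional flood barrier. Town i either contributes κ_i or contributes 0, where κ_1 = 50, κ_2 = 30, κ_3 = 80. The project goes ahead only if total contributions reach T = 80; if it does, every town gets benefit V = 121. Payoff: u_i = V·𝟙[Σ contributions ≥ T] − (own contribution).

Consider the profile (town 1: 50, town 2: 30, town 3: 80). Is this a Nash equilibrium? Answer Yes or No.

No

Total = 160 ≥ 80: provided.
Town 1 (pledges 50, payoff 71): dropping to 0 → total 110, payoff 121. Profitable deviation.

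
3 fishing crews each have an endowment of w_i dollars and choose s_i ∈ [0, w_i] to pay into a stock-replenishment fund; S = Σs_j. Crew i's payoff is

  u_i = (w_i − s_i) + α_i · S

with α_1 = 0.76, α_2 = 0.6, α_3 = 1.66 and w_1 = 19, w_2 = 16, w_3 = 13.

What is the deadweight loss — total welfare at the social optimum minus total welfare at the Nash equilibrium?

70.7

∂u_i/∂s_i = α_i − 1, so crew i contributes w_i if α_i > 1, else 0.
α_i > 1 for i ∈ {3}; NE contributions (0, 0, 13), S = 13.
W^NE = Σw_i − S^NE + (Σα_i)·S^NE = 48 + 2.02·13 = 74.26.
Planner: ∂(Σu_j)/∂s_i = Σα_j − 1 = 2.02 > 0, so everyone contributes w_i; S^SO = 48, W^SO = 48 + 2.02·48 = 144.96.
Deadweight loss = 70.7.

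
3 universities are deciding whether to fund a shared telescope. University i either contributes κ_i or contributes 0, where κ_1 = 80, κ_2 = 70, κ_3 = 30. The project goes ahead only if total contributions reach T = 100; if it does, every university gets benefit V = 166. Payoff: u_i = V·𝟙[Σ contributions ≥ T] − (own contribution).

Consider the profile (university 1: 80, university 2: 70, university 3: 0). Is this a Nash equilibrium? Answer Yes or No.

Total = 150 ≥ 100: provided.
University 1 (pledges 80, payoff 86): dropping to 0 → total 70, payoff 0. No gain.
University 2 (pledges 70, payoff 96): dropping to 0 → total 80, payoff 0. No gain.
University 3 (pledges 0, payoff 166): pledging 30 → total 180, payoff 136. No gain.

Yes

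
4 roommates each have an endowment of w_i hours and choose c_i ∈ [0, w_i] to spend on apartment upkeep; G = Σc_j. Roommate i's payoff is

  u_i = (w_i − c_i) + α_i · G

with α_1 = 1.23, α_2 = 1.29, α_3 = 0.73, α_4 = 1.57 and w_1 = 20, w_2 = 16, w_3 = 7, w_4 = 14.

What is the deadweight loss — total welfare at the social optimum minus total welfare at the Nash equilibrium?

∂u_i/∂c_i = α_i − 1, so roommate i contributes w_i if α_i > 1, else 0.
α_i > 1 for i ∈ {1, 2, 4}; NE contributions (20, 16, 0, 14), G = 50.
W^NE = Σw_i − G^NE + (Σα_i)·G^NE = 57 + 3.82·50 = 248.
Planner: ∂(Σu_j)/∂c_i = Σα_j − 1 = 3.82 > 0, so everyone contributes w_i; G^SO = 57, W^SO = 57 + 3.82·57 = 274.74.
Deadweight loss = 26.74.

26.74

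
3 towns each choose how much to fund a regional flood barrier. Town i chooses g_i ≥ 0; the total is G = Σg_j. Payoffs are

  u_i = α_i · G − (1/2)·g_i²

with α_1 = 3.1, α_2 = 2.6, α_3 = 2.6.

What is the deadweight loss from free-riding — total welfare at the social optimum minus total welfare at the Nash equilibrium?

46.01

Town i's FOC: ∂u_i/∂g_i = α_i − g_i = 0, so g_i* = α_i.
NE contributions = (3.1, 2.6, 2.6); G = 8.3.
W^NE = (Σα)·G − ½Σα_i² = 8.3² − ½·23.13 = 57.325.
Planner sets g_i = Σα_j = 8.3 for every i, so G^SO = 3·8.3 = 24.9.
W^SO = (Σα)·G^SO − ½·3·(Σα)² = (3/2)·8.3² = 103.335.
Deadweight loss = W^SO − W^NE = 46.01.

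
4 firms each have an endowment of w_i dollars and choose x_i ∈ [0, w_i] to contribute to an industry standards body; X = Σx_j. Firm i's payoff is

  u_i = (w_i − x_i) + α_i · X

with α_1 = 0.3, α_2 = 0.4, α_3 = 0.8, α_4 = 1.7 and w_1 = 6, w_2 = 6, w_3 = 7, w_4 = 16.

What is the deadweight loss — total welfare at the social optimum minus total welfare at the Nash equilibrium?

41.8

∂u_i/∂x_i = α_i − 1, so firm i contributes w_i if α_i > 1, else 0.
α_i > 1 for i ∈ {4}; NE contributions (0, 0, 0, 16), X = 16.
W^NE = Σw_i − X^NE + (Σα_i)·X^NE = 35 + 2.2·16 = 70.2.
Planner: ∂(Σu_j)/∂x_i = Σα_j − 1 = 2.2 > 0, so everyone contributes w_i; X^SO = 35, W^SO = 35 + 2.2·35 = 112.
Deadweight loss = 41.8.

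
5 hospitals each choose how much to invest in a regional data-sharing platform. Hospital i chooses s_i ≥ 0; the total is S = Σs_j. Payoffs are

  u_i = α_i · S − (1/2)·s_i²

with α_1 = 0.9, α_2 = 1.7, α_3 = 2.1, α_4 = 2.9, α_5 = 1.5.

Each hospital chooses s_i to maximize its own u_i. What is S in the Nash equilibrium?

9.1

Hospital i's FOC: ∂u_i/∂s_i = α_i − s_i = 0, so s_i* = α_i.
NE contributions = (0.9, 1.7, 2.1, 2.9, 1.5); S = 9.1.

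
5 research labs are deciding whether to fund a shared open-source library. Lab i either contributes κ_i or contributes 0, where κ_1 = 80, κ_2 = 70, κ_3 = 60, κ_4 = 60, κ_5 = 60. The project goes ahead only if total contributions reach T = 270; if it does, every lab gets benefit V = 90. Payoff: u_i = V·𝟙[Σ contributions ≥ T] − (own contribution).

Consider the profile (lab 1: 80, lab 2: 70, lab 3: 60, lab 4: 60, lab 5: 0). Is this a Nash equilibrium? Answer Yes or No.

Total = 270 ≥ 270: provided.
Lab 1 (pledges 80, payoff 10): dropping to 0 → total 190, payoff 0. No gain.
Lab 2 (pledges 70, payoff 20): dropping to 0 → total 200, payoff 0. No gain.
Lab 3 (pledges 60, payoff 30): dropping to 0 → total 210, payoff 0. No gain.
Lab 4 (pledges 60, payoff 30): dropping to 0 → total 210, payoff 0. No gain.
Lab 5 (pledges 0, payoff 90): pledging 60 → total 330, payoff 30. No gain.

Yes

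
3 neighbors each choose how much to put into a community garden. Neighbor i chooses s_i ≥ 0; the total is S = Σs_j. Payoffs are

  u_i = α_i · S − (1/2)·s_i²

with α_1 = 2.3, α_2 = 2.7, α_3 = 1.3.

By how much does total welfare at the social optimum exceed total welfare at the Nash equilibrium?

Neighbor i's FOC: ∂u_i/∂s_i = α_i − s_i = 0, so s_i* = α_i.
NE contributions = (2.3, 2.7, 1.3); S = 6.3.
W^NE = (Σα)·S − ½Σα_i² = 6.3² − ½·14.27 = 32.555.
Planner sets s_i = Σα_j = 6.3 for every i, so S^SO = 3·6.3 = 18.9.
W^SO = (Σα)·S^SO − ½·3·(Σα)² = (3/2)·6.3² = 59.535.
Deadweight loss = W^SO − W^NE = 26.98.

26.98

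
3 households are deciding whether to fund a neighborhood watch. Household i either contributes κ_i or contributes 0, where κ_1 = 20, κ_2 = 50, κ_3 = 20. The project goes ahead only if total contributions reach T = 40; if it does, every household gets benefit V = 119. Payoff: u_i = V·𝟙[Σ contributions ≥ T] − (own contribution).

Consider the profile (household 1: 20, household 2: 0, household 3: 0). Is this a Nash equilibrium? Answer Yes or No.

Total = 20 < 40: not provided.
Household 1 (pledges 20, payoff -20): dropping to 0 → total 0, payoff 0. Profitable deviation.

No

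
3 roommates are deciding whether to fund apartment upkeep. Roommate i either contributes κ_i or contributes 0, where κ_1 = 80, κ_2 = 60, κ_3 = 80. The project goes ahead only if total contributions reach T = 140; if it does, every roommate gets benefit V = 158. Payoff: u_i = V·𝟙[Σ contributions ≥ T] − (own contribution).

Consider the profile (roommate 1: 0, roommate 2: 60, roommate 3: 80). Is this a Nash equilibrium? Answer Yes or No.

Yes

Total = 140 ≥ 140: provided.
Roommate 1 (pledges 0, payoff 158): pledging 80 → total 220, payoff 78. No gain.
Roommate 2 (pledges 60, payoff 98): dropping to 0 → total 80, payoff 0. No gain.
Roommate 3 (pledges 80, payoff 78): dropping to 0 → total 60, payoff 0. No gain.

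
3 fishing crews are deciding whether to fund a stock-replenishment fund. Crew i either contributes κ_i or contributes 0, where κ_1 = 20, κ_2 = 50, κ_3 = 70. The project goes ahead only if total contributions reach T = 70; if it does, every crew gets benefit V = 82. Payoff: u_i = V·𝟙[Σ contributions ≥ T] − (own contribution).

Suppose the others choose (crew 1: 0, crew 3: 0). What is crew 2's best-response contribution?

0

Others' total = 0. Even contributing 50 gives 50 < 70: no benefit either way.
Best response: 0.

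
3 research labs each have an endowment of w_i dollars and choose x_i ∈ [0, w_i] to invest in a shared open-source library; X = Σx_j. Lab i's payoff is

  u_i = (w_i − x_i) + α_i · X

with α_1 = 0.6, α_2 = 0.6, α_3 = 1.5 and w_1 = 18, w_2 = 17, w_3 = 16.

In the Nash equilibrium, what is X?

∂u_i/∂x_i = α_i − 1, so lab i contributes w_i if α_i > 1, else 0.
α_i > 1 for i ∈ {3}; NE contributions (0, 0, 16), X = 16.

16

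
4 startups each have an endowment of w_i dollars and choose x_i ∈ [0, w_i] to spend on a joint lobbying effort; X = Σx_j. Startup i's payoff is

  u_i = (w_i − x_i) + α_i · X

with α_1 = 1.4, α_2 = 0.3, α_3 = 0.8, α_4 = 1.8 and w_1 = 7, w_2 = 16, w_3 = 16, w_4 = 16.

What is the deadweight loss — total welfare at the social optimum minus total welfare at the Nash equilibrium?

105.6

∂u_i/∂x_i = α_i − 1, so startup i contributes w_i if α_i > 1, else 0.
α_i > 1 for i ∈ {1, 4}; NE contributions (7, 0, 0, 16), X = 23.
W^NE = Σw_i − X^NE + (Σα_i)·X^NE = 55 + 3.3·23 = 130.9.
Planner: ∂(Σu_j)/∂x_i = Σα_j − 1 = 3.3 > 0, so everyone contributes w_i; X^SO = 55, W^SO = 55 + 3.3·55 = 236.5.
Deadweight loss = 105.6.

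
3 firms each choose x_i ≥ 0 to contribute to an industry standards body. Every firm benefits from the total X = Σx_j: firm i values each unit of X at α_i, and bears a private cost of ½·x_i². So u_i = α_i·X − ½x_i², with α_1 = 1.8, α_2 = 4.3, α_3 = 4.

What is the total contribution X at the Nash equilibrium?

10.1

Firm i's FOC: ∂u_i/∂x_i = α_i − x_i = 0, so x_i* = α_i.
NE contributions = (1.8, 4.3, 4); X = 10.1.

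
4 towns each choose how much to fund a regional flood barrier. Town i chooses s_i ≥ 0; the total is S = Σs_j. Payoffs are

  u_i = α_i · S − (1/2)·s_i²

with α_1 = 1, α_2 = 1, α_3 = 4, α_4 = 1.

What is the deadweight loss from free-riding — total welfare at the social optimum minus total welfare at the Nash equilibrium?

Town i's FOC: ∂u_i/∂s_i = α_i − s_i = 0, so s_i* = α_i.
NE contributions = (1, 1, 4, 1); S = 7.
W^NE = (Σα)·S − ½Σα_i² = 7² − ½·19 = 39.5.
Planner sets s_i = Σα_j = 7 for every i, so S^SO = 4·7 = 28.
W^SO = (Σα)·S^SO − ½·4·(Σα)² = (4/2)·7² = 98.
Deadweight loss = W^SO − W^NE = 58.5.

58.5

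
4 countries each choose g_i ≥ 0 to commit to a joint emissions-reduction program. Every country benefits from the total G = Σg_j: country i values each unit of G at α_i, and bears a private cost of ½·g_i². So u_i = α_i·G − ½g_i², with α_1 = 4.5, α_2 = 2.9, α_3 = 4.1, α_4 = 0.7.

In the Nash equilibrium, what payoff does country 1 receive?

44.775

Country i's FOC: ∂u_i/∂g_i = α_i − g_i = 0, so g_i* = α_i.
NE contributions = (4.5, 2.9, 4.1, 0.7); G = 12.2.
u_1 = α_1·G − ½·(g_1)² = 4.5·12.2 − ½·4.5² = 44.775.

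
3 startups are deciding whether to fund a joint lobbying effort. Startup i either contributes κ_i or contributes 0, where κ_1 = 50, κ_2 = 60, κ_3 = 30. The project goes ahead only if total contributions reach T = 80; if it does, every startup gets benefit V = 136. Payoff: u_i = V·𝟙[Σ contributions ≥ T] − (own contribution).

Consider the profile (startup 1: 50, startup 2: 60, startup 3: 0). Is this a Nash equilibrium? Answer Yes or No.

Total = 110 ≥ 80: provided.
Startup 1 (pledges 50, payoff 86): dropping to 0 → total 60, payoff 0. No gain.
Startup 2 (pledges 60, payoff 76): dropping to 0 → total 50, payoff 0. No gain.
Startup 3 (pledges 0, payoff 136): pledging 30 → total 140, payoff 106. No gain.

Yes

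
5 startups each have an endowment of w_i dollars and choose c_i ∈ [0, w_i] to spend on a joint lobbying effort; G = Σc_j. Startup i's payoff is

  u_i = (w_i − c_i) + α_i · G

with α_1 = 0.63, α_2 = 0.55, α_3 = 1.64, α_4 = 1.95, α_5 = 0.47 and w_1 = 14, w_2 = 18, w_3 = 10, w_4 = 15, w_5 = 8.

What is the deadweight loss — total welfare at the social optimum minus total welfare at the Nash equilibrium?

169.6

∂u_i/∂c_i = α_i − 1, so startup i contributes w_i if α_i > 1, else 0.
α_i > 1 for i ∈ {3, 4}; NE contributions (0, 0, 10, 15, 0), G = 25.
W^NE = Σw_i − G^NE + (Σα_i)·G^NE = 65 + 4.24·25 = 171.
Planner: ∂(Σu_j)/∂c_i = Σα_j − 1 = 4.24 > 0, so everyone contributes w_i; G^SO = 65, W^SO = 65 + 4.24·65 = 340.6.
Deadweight loss = 169.6.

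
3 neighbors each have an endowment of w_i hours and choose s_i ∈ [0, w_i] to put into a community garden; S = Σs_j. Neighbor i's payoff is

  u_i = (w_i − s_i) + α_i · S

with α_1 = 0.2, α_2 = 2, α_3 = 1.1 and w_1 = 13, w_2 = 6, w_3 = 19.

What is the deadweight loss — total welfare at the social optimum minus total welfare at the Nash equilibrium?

29.9

∂u_i/∂s_i = α_i − 1, so neighbor i contributes w_i if α_i > 1, else 0.
α_i > 1 for i ∈ {2, 3}; NE contributions (0, 6, 19), S = 25.
W^NE = Σw_i − S^NE + (Σα_i)·S^NE = 38 + 2.3·25 = 95.5.
Planner: ∂(Σu_j)/∂s_i = Σα_j − 1 = 2.3 > 0, so everyone contributes w_i; S^SO = 38, W^SO = 38 + 2.3·38 = 125.4.
Deadweight loss = 29.9.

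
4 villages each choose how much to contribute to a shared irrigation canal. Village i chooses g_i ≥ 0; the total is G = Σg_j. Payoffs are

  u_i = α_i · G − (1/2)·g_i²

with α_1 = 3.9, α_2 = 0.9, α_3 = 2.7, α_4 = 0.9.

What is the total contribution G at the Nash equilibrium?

Village i's FOC: ∂u_i/∂g_i = α_i − g_i = 0, so g_i* = α_i.
NE contributions = (3.9, 0.9, 2.7, 0.9); G = 8.4.

8.4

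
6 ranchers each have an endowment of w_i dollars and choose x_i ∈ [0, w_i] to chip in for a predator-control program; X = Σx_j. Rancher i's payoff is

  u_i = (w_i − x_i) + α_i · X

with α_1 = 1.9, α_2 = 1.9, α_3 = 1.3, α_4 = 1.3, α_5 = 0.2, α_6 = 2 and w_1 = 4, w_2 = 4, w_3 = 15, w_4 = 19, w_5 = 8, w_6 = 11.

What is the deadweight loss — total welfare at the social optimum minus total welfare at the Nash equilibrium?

∂u_i/∂x_i = α_i − 1, so rancher i contributes w_i if α_i > 1, else 0.
α_i > 1 for i ∈ {1, 2, 3, 4, 6}; NE contributions (4, 4, 15, 19, 0, 11), X = 53.
W^NE = Σw_i − X^NE + (Σα_i)·X^NE = 61 + 7.6·53 = 463.8.
Planner: ∂(Σu_j)/∂x_i = Σα_j − 1 = 7.6 > 0, so everyone contributes w_i; X^SO = 61, W^SO = 61 + 7.6·61 = 524.6.
Deadweight loss = 60.8.

60.8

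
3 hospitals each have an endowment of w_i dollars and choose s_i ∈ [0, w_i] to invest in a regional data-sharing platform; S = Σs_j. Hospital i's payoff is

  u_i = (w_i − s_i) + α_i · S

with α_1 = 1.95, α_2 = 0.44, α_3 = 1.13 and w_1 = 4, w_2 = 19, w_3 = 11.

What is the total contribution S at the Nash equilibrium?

15

∂u_i/∂s_i = α_i − 1, so hospital i contributes w_i if α_i > 1, else 0.
α_i > 1 for i ∈ {1, 3}; NE contributions (4, 0, 11), S = 15.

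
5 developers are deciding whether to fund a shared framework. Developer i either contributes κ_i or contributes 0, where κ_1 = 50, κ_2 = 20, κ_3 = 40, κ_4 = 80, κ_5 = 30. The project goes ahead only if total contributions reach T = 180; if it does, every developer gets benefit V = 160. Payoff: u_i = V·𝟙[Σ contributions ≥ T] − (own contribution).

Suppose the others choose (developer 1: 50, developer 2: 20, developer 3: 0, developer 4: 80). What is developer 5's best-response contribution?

Others' total = 150. Contributing 30 brings total to 180 ≥ 180: gain V − κ_5 = 130.
Best response: 30.

30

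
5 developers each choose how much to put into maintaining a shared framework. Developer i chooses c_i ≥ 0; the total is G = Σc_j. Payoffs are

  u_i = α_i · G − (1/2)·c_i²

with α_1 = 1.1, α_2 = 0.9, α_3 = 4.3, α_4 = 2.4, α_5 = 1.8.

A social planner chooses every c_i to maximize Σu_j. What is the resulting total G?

Planner FOC: ∂(Σu_j)/∂c_i = (Σα_j) − c_i = 0, so c_i^SO = Σα_j = 10.5 for every i; G^SO = 52.5.

52.5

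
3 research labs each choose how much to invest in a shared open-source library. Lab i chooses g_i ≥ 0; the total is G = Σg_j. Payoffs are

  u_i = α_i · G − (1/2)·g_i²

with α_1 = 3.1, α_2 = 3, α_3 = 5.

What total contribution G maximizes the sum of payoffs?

33.3

Planner FOC: ∂(Σu_j)/∂g_i = (Σα_j) − g_i = 0, so g_i^SO = Σα_j = 11.1 for every i; G^SO = 33.3.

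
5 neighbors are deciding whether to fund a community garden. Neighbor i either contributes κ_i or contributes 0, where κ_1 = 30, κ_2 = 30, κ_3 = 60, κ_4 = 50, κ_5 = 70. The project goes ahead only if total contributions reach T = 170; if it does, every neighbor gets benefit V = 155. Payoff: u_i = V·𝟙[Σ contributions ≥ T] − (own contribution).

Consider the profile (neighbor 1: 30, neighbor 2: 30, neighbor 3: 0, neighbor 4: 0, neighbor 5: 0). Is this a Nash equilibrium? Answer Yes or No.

No

Total = 60 < 170: not provided.
Neighbor 1 (pledges 30, payoff -30): dropping to 0 → total 30, payoff 0. Profitable deviation.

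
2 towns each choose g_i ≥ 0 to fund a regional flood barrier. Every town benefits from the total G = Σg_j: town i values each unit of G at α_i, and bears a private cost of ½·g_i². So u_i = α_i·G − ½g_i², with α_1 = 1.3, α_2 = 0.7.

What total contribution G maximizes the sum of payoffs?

Planner FOC: ∂(Σu_j)/∂g_i = (Σα_j) − g_i = 0, so g_i^SO = Σα_j = 2 for every i; G^SO = 4.

4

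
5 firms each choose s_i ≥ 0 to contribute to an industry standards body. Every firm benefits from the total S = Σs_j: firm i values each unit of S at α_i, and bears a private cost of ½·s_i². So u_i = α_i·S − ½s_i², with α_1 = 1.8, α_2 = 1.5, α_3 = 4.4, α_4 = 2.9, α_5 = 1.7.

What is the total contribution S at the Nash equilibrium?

Firm i's FOC: ∂u_i/∂s_i = α_i − s_i = 0, so s_i* = α_i.
NE contributions = (1.8, 1.5, 4.4, 2.9, 1.7); S = 12.3.

12.3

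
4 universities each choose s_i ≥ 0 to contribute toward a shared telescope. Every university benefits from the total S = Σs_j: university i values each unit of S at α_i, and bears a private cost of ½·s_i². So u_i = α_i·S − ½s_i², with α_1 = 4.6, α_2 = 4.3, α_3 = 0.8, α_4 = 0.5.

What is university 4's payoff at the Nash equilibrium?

University i's FOC: ∂u_i/∂s_i = α_i − s_i = 0, so s_i* = α_i.
NE contributions = (4.6, 4.3, 0.8, 0.5); S = 10.2.
u_4 = α_4·S − ½·(s_4)² = 0.5·10.2 − ½·0.5² = 4.975.

4.975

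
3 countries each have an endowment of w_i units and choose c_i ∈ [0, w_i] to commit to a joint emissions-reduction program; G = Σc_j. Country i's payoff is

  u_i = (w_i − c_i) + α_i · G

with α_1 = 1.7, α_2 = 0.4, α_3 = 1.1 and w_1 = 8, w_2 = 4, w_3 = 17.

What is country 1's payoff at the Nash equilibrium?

42.5

∂u_i/∂c_i = α_i − 1, so country i contributes w_i if α_i > 1, else 0.
α_i > 1 for i ∈ {1, 3}; NE contributions (8, 0, 17), G = 25.
u_1 = (8 − 8) + 1.7·25 = 42.5.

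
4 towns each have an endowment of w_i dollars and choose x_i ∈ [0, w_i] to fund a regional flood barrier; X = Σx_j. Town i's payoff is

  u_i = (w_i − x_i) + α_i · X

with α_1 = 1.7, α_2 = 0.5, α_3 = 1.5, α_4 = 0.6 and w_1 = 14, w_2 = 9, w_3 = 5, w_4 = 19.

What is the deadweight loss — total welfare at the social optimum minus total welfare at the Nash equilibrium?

∂u_i/∂x_i = α_i − 1, so town i contributes w_i if α_i > 1, else 0.
α_i > 1 for i ∈ {1, 3}; NE contributions (14, 0, 5, 0), X = 19.
W^NE = Σw_i − X^NE + (Σα_i)·X^NE = 47 + 3.3·19 = 109.7.
Planner: ∂(Σu_j)/∂x_i = Σα_j − 1 = 3.3 > 0, so everyone contributes w_i; X^SO = 47, W^SO = 47 + 3.3·47 = 202.1.
Deadweight loss = 92.4.

92.4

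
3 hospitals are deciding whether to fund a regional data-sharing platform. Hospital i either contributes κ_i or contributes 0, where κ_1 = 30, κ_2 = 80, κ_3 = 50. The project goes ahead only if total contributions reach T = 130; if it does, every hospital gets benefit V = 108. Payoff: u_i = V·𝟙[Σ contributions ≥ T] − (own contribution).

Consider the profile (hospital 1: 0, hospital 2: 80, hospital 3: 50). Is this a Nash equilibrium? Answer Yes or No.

Yes

Total = 130 ≥ 130: provided.
Hospital 1 (pledges 0, payoff 108): pledging 30 → total 160, payoff 78. No gain.
Hospital 2 (pledges 80, payoff 28): dropping to 0 → total 50, payoff 0. No gain.
Hospital 3 (pledges 50, payoff 58): dropping to 0 → total 80, payoff 0. No gain.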